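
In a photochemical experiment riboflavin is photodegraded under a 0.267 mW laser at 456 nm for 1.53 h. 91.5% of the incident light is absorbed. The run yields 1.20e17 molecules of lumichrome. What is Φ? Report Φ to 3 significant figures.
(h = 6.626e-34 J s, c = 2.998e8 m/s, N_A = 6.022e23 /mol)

Φ = 0.0388

Product: 1.20e17 / 6.022e23 = 1.993e-7 mol.
Photon energy at 456 nm: hc/λ = (6.626e-34)(2.998e8)/(456e-9) = 4.356e-19 J.
Energy delivered: (0.267 mW)(5508 s) = 1.471 J.
Photons incident: 1.471 / 4.356e-19 = 3.377e18, i.e. 3.377e18/6.022e23 = 5.608e-6 mol.
Photons absorbed: 0.915 × 5.608e-6 = 5.131e-6 mol.
Φ = 1.993e-7 mol / 5.131e-6 mol photons = 0.0388.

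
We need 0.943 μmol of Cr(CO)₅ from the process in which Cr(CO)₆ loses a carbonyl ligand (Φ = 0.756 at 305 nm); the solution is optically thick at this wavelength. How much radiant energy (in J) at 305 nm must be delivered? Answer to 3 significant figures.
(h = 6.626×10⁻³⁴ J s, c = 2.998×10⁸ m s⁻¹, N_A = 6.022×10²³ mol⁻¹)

0.489 J

Product: 0.943 μmol = 9.43×10⁻⁷ mol.
Photons that must be absorbed: 9.43×10⁻⁷ / 0.756 = 1.247×10⁻⁶ mol.
Photon energy: hc/λ = 6.513×10⁻¹⁹ J; per mole, 3.922×10⁵ J mol⁻¹.
Energy required: 1.247×10⁻⁶ × 3.922×10⁵ = 0.489 J.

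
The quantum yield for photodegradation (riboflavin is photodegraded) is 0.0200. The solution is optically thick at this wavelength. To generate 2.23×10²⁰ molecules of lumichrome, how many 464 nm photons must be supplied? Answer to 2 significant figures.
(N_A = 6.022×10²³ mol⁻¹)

Product: 2.23×10²⁰ / 6.022×10²³ = 3.703×10⁻⁴ mol.
Photons that must be absorbed: 3.703×10⁻⁴ / 0.0200 = 0.01852 mol.
Photon count: 0.01852 × 6.022×10²³ = 1.1×10²².

1.1×10²² photons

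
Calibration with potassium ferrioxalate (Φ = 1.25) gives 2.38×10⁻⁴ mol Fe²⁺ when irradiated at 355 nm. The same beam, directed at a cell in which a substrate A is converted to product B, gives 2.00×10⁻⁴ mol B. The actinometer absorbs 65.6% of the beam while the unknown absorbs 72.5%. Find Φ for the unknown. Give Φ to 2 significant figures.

Φ = 0.95

Photons absorbed by the actinometer: 2.38×10⁻⁴ / 1.25 = 1.904×10⁻⁴ mol.
Incident flux: 1.904×10⁻⁴ / 0.656 = 2.902×10⁻⁴ einstein.
Absorbed by unknown: 0.725 × 2.902×10⁻⁴ = 2.104×10⁻⁴ mol.
Φ(unknown) = 2.00×10⁻⁴ / 2.104×10⁻⁴ = 0.95.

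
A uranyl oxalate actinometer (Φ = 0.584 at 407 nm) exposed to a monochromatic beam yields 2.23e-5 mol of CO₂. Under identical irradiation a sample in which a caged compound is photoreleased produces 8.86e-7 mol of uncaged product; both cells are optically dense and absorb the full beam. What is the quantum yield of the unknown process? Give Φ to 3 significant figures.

Photons absorbed by the actinometer: 2.23e-5 / 0.584 = 3.818e-5 mol.
Φ(unknown) = 8.86e-7 / 3.818e-5 = 0.0232.

Φ = 0.0232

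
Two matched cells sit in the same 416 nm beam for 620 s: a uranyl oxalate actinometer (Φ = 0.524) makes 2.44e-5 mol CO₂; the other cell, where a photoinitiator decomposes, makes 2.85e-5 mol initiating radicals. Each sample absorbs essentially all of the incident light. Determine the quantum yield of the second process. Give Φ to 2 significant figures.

Photons absorbed by the actinometer: 2.44e-5 / 0.524 = 4.656e-5 mol.
Φ(unknown) = 2.85e-5 / 4.656e-5 = 0.61.

Φ = 0.61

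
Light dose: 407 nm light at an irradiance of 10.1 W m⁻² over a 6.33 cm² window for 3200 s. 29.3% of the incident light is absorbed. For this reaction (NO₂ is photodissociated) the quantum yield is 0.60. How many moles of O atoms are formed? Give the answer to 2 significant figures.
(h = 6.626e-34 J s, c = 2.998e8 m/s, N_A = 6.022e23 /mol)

1.2e-5 mol

Photon energy at 407 nm: hc/λ = (6.626e-34)(2.998e8)/(407e-9) = 4.881e-19 J.
Energy delivered: (10.1 W m⁻²)(6.33e-4 m²)(3200 s) = 20.46 J.
Photons incident: 20.46 / 4.881e-19 = 4.192e19, i.e. 4.192e19/6.022e23 = 6.961e-5 mol.
Photons absorbed: 0.293 × 6.961e-5 = 2.040e-5 mol.
Product: Φ × n_abs = 0.60 × 2.040e-5 = 1.224e-5 mol.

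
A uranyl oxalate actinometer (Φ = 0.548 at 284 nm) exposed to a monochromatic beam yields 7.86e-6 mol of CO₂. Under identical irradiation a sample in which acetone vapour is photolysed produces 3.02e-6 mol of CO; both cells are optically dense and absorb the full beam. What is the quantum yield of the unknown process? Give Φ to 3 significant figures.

Φ = 0.211

Photons absorbed by the actinometer: 7.86e-6 / 0.548 = 1.434e-5 mol.
Φ(unknown) = 3.02e-6 / 1.434e-5 = 0.211.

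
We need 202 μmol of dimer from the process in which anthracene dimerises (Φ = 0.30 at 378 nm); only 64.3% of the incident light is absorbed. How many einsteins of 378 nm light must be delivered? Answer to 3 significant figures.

Product: 202 μmol = 2.02×10⁻⁴ mol.
Photons that must be absorbed: 2.02×10⁻⁴ / 0.30 = 6.733×10⁻⁴ mol.
Incident photons needed: 6.733×10⁻⁴ / 0.643 = 0.001047 mol.

0.00105 einstein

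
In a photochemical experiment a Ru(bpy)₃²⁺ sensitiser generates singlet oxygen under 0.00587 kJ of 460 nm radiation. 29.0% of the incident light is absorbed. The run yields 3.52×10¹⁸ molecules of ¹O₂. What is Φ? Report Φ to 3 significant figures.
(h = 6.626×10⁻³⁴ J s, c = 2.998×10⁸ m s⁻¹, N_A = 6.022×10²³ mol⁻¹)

Product: 3.52×10¹⁸ / 6.022×10²³ = 5.845×10⁻⁶ mol.
Photon energy at 460 nm: hc/λ = (6.626×10⁻³⁴)(2.998×10⁸)/(460×10⁻⁹) = 4.318×10⁻¹⁹ J.
Incident energy: 0.00587 kJ = 5.87 J.
Photons incident: 5.87 / 4.318×10⁻¹⁹ = 1.359×10¹⁹, i.e. 1.359×10¹⁹/6.022×10²³ = 2.257×10⁻⁵ mol.
Photons absorbed: 0.290 × 2.257×10⁻⁵ = 6.545×10⁻⁶ mol.
Φ = 5.845×10⁻⁶ mol / 6.545×10⁻⁶ mol photons = 0.893.

Φ = 0.893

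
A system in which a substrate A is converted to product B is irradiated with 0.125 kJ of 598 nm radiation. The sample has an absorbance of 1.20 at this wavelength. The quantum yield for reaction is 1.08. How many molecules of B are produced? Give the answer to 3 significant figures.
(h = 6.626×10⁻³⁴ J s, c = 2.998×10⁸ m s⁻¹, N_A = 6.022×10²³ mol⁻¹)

Photon energy at 598 nm: hc/λ = (6.626×10⁻³⁴)(2.998×10⁸)/(598×10⁻⁹) = 3.322×10⁻¹⁹ J.
Incident energy: 0.125 kJ = 125 J.
Photons incident: 125 / 3.322×10⁻¹⁹ = 3.763×10²⁰, i.e. 3.763×10²⁰/6.022×10²³ = 6.249×10⁻⁴ mol.
Fraction absorbed: 1 − 10^(−1.20) = 0.9369.
Photons absorbed: 0.9369 × 6.249×10⁻⁴ = 5.855×10⁻⁴ mol.
Product: Φ × n_abs = 1.08 × 5.855×10⁻⁴ = 6.323×10⁻⁴ mol.
As a count: 6.323×10⁻⁴ × 6.022×10²³ = 3.81×10²⁰.

3.81×10²⁰ molecules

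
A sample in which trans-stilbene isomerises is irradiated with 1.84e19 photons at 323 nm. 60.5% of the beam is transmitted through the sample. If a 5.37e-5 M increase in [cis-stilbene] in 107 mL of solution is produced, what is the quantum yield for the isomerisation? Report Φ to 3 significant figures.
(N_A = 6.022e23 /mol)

Φ = 0.476

Product: (5.37e-5 M)(0.107 L) = 5.746e-6 mol.
Moles of photons: 1.84e19 / 6.022e23 = 3.055e-5 mol.
Fraction absorbed: 1 − 60.5/100 = 0.3950.
Photons absorbed: 0.3950 × 3.055e-5 = 1.207e-5 mol.
Φ = 5.746e-6 mol / 1.207e-5 mol photons = 0.476.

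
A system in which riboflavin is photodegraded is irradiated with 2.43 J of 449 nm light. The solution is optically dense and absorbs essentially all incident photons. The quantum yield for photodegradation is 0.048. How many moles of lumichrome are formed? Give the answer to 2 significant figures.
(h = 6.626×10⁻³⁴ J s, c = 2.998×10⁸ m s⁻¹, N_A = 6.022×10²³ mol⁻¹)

Photon energy at 449 nm: hc/λ = (6.626×10⁻³⁴)(2.998×10⁸)/(449×10⁻⁹) = 4.424×10⁻¹⁹ J.
Photons incident: 2.43 / 4.424×10⁻¹⁹ = 5.493×10¹⁸, i.e. 5.493×10¹⁸/6.022×10²³ = 9.122×10⁻⁶ mol.
Product: Φ × n_abs = 0.048 × 9.122×10⁻⁶ = 4.379×10⁻⁷ mol.

4.4×10⁻⁷ mol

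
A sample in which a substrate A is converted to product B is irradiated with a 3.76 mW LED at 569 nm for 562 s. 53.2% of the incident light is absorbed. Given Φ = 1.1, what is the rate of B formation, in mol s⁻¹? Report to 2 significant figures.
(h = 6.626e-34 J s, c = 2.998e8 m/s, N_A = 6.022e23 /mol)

Photon energy at 569 nm: hc/λ = (6.626e-34)(2.998e8)/(569e-9) = 3.491e-19 J.
Energy delivered: (3.76 mW)(562 s) = 2.113 J.
Photons incident: 2.113 / 3.491e-19 = 6.053e18, i.e. 6.053e18/6.022e23 = 1.005e-5 mol.
Photons absorbed: 0.532 × 1.005e-5 = 5.347e-6 mol.
Product formed: 1.1 × 5.347e-6 = 5.882e-6 mol.
Rate: 5.882e-6 / 562 s = 1.0e-8 mol s⁻¹.

1.0e-8 mol s⁻¹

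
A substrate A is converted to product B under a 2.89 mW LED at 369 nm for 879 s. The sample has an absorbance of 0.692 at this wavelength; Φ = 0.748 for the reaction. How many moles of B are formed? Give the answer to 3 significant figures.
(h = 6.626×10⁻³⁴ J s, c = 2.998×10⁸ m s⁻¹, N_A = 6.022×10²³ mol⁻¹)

Photon energy at 369 nm: hc/λ = (6.626×10⁻³⁴)(2.998×10⁸)/(369×10⁻⁹) = 5.383×10⁻¹⁹ J.
Energy delivered: (2.89 mW)(879 s) = 2.540 J.
Photons incident: 2.540 / 5.383×10⁻¹⁹ = 4.719×10¹⁸, i.e. 4.719×10¹⁸/6.022×10²³ = 7.836×10⁻⁶ mol.
Fraction absorbed: 1 − 10^(−0.692) = 0.7968.
Photons absorbed: 0.7968 × 7.836×10⁻⁶ = 6.244×10⁻⁶ mol.
Product: Φ × n_abs = 0.748 × 6.244×10⁻⁶ = 4.671×10⁻⁶ mol.

4.67×10⁻⁶ mol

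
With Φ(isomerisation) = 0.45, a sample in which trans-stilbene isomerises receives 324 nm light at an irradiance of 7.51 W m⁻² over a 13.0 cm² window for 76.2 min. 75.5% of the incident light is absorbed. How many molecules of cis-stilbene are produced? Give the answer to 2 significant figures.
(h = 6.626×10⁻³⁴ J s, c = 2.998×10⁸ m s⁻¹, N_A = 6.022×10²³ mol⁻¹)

2.5×10¹⁹ molecules

Photon energy at 324 nm: hc/λ = (6.626×10⁻³⁴)(2.998×10⁸)/(324×10⁻⁹) = 6.131×10⁻¹⁹ J.
Energy delivered: (7.51 W m⁻²)(13.0×10⁻⁴ m²)(4572 s) = 44.64 J.
Photons incident: 44.64 / 6.131×10⁻¹⁹ = 7.281×10¹⁹, i.e. 7.281×10¹⁹/6.022×10²³ = 1.209×10⁻⁴ mol.
Photons absorbed: 0.755 × 1.209×10⁻⁴ = 9.128×10⁻⁵ mol.
Product: Φ × n_abs = 0.45 × 9.128×10⁻⁵ = 4.108×10⁻⁵ mol.
As a count: 4.108×10⁻⁵ × 6.022×10²³ = 2.5×10¹⁹.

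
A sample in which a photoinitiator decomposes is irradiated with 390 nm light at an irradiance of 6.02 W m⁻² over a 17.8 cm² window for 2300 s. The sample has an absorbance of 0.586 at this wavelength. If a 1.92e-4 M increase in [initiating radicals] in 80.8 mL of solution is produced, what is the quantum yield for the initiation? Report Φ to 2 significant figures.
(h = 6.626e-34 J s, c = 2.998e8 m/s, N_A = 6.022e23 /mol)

Product: (1.92e-4 M)(0.0808 L) = 1.551e-5 mol.
Photon energy at 390 nm: hc/λ = (6.626e-34)(2.998e8)/(390e-9) = 5.094e-19 J.
Energy delivered: (6.02 W m⁻²)(17.8e-4 m²)(2300 s) = 24.65 J.
Photons incident: 24.65 / 5.094e-19 = 4.839e19, i.e. 4.839e19/6.022e23 = 8.036e-5 mol.
Fraction absorbed: 1 − 10^(−0.586) = 0.7406.
Photons absorbed: 0.7406 × 8.036e-5 = 5.951e-5 mol.
Φ = 1.551e-5 mol / 5.951e-5 mol photons = 0.26.

Φ = 0.26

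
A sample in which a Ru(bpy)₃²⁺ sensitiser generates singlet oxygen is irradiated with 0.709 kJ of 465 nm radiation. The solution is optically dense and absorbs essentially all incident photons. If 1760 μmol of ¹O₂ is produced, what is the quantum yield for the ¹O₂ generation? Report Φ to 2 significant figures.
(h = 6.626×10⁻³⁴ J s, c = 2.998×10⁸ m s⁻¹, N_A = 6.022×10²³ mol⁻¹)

Φ = 0.64

Product: 1760 μmol = 0.00176 mol.
Photon energy at 465 nm: hc/λ = (6.626×10⁻³⁴)(2.998×10⁸)/(465×10⁻⁹) = 4.272×10⁻¹⁹ J.
Incident energy: 0.709 kJ = 709 J.
Photons incident: 709 / 4.272×10⁻¹⁹ = 1.660×10²¹, i.e. 1.660×10²¹/6.022×10²³ = 0.002757 mol.
Φ = 0.00176 mol / 0.002757 mol photons = 0.64.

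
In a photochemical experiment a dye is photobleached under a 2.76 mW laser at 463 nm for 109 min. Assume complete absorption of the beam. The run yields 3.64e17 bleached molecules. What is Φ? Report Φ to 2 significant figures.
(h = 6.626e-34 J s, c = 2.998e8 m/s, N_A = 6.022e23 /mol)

Product: 3.64e17 / 6.022e23 = 6.045e-7 mol.
Photon energy at 463 nm: hc/λ = (6.626e-34)(2.998e8)/(463e-9) = 4.290e-19 J.
Energy delivered: (2.76 mW)(6540 s) = 18.05 J.
Photons incident: 18.05 / 4.290e-19 = 4.207e19, i.e. 4.207e19/6.022e23 = 6.986e-5 mol.
Φ = 6.045e-7 mol / 6.986e-5 mol photons = 0.0087.

Φ = 0.0087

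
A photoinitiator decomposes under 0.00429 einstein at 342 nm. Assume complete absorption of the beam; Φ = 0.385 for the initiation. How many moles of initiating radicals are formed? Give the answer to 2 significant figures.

Product: Φ × n_abs = 0.385 × 0.00429 = 0.001652 mol.

0.0017 mol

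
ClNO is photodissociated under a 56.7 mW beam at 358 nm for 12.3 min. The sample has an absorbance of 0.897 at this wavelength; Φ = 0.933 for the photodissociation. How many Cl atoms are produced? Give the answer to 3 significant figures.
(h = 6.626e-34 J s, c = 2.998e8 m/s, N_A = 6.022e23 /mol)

Photon energy at 358 nm: hc/λ = (6.626e-34)(2.998e8)/(358e-9) = 5.549e-19 J.
Energy delivered: (56.7 mW)(738 s) = 41.84 J.
Photons incident: 41.84 / 5.549e-19 = 7.540e19, i.e. 7.540e19/6.022e23 = 1.252e-4 mol.
Fraction absorbed: 1 − 10^(−0.897) = 0.8732.
Photons absorbed: 0.8732 × 1.252e-4 = 1.093e-4 mol.
Product: Φ × n_abs = 0.933 × 1.093e-4 = 1.020e-4 mol.
As a count: 1.020e-4 × 6.022e23 = 6.14e19.

6.14e19 atoms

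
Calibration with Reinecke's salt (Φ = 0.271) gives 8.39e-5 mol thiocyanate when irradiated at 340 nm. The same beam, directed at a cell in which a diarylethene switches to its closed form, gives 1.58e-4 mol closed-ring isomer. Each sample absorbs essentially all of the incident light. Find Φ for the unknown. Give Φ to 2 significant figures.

Φ = 0.51

Photons absorbed by the actinometer: 8.39e-5 / 0.271 = 3.096e-4 mol.
Φ(unknown) = 1.58e-4 / 3.096e-4 = 0.51.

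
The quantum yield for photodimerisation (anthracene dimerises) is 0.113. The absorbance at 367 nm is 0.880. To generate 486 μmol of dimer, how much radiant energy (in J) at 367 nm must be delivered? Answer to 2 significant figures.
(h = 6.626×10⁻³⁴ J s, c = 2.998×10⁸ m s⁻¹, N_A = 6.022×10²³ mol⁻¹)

Product: 486 μmol = 4.86×10⁻⁴ mol.
Photons that must be absorbed: 4.86×10⁻⁴ / 0.113 = 0.004301 mol.
Fraction absorbed: 1 − 10^(−0.880) = 0.8682.
Incident photons needed: 0.004301 / 0.8682 = 0.004954 mol.
Photon energy: hc/λ = 5.413×10⁻¹⁹ J; per mole, 3.260×10⁵ J mol⁻¹.
Energy required: 0.004954 × 3.260×10⁵ = 1600 J.

1600 J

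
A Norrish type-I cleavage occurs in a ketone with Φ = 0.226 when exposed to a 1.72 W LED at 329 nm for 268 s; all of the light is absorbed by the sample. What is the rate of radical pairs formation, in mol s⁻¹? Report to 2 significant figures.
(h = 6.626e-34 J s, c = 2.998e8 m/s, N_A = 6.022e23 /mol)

1.1e-6 mol s⁻¹

Photon energy at 329 nm: hc/λ = (6.626e-34)(2.998e8)/(329e-9) = 6.038e-19 J.
Energy delivered: (1.72 W)(268 s) = 461.0 J.
Photons incident: 461.0 / 6.038e-19 = 7.635e20, i.e. 7.635e20/6.022e23 = 0.001268 mol.
Product formed: 0.226 × 0.001268 = 2.866e-4 mol.
Rate: 2.866e-4 / 268 s = 1.1e-6 mol s⁻¹.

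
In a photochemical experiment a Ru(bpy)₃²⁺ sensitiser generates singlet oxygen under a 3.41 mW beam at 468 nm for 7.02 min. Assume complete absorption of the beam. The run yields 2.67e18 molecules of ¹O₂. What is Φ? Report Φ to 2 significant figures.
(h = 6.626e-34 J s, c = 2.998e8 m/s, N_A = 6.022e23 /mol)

Φ = 0.79

Product: 2.67e18 / 6.022e23 = 4.434e-6 mol.
Photon energy at 468 nm: hc/λ = (6.626e-34)(2.998e8)/(468e-9) = 4.245e-19 J.
Energy delivered: (3.41 mW)(421.2 s) = 1.436 J.
Photons incident: 1.436 / 4.245e-19 = 3.383e18, i.e. 3.383e18/6.022e23 = 5.618e-6 mol.
Φ = 4.434e-6 mol / 5.618e-6 mol photons = 0.79.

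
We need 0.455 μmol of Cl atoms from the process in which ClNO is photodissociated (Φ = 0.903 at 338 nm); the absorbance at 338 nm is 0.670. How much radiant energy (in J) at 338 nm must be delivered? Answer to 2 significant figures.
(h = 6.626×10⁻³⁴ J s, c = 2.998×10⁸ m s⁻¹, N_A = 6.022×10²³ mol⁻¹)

Product: 0.455 μmol = 4.55×10⁻⁷ mol.
Photons that must be absorbed: 4.55×10⁻⁷ / 0.903 = 5.039×10⁻⁷ mol.
Fraction absorbed: 1 − 10^(−0.670) = 0.7862.
Incident photons needed: 5.039×10⁻⁷ / 0.7862 = 6.409×10⁻⁷ mol.
Photon energy: hc/λ = 5.877×10⁻¹⁹ J; per mole, 3.539×10⁵ J mol⁻¹.
Energy required: 6.409×10⁻⁷ × 3.539×10⁵ = 0.23 J.

0.23 J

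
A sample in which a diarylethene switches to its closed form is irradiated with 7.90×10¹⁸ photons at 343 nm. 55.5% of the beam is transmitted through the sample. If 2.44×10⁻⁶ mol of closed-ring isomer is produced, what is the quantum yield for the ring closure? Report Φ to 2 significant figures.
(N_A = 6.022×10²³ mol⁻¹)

Moles of photons: 7.90×10¹⁸ / 6.022×10²³ = 1.312×10⁻⁵ mol.
Fraction absorbed: 1 − 55.5/100 = 0.4450.
Photons absorbed: 0.4450 × 1.312×10⁻⁵ = 5.838×10⁻⁶ mol.
Φ = 2.44×10⁻⁶ mol / 5.838×10⁻⁶ mol photons = 0.42.

Φ = 0.42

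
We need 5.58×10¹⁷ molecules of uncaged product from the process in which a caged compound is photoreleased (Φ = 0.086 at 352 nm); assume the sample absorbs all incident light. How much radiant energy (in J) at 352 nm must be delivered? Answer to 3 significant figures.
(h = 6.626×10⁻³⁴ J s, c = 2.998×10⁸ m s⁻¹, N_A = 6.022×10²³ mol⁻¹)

Product: 5.58×10¹⁷ / 6.022×10²³ = 9.266×10⁻⁷ mol.
Photons that must be absorbed: 9.266×10⁻⁷ / 0.086 = 1.077×10⁻⁵ mol.
Photon energy: hc/λ = 5.643×10⁻¹⁹ J; per mole, 3.398×10⁵ J mol⁻¹.
Energy required: 1.077×10⁻⁵ × 3.398×10⁵ = 3.66 J.

3.66 J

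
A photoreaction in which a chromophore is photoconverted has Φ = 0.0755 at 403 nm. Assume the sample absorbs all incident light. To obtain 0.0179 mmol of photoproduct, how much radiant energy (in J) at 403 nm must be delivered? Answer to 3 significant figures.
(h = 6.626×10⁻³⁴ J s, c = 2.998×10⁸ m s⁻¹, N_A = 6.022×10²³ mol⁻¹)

Product: 0.0179 mmol = 1.79×10⁻⁵ mol.
Photons that must be absorbed: 1.79×10⁻⁵ / 0.0755 = 2.371×10⁻⁴ mol.
Photon energy: hc/λ = 4.929×10⁻¹⁹ J; per mole, 2.968×10⁵ J mol⁻¹.
Energy required: 2.371×10⁻⁴ × 2.968×10⁵ = 70.4 J.

70.4 J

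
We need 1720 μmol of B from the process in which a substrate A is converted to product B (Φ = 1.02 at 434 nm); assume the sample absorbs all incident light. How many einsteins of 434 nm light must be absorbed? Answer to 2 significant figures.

Product: 1720 μmol = 0.00172 mol.
Photons that must be absorbed: 0.00172 / 1.02 = 0.001686 mol.

0.0017 einstein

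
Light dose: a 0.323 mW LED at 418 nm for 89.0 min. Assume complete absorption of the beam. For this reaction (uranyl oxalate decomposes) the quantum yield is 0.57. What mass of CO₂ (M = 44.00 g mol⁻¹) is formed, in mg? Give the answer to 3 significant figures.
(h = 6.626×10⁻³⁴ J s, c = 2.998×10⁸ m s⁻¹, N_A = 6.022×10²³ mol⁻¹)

Photon energy at 418 nm: hc/λ = (6.626×10⁻³⁴)(2.998×10⁸)/(418×10⁻⁹) = 4.752×10⁻¹⁹ J.
Energy delivered: (0.323 mW)(5340 s) = 1.725 J.
Photons incident: 1.725 / 4.752×10⁻¹⁹ = 3.630×10¹⁸, i.e. 3.630×10¹⁸/6.022×10²³ = 6.028×10⁻⁶ mol.
Product: Φ × n_abs = 0.57 × 6.028×10⁻⁶ = 3.436×10⁻⁶ mol.
Mass: 3.436×10⁻⁶ × 44.00 = 1.512×10⁻⁴ g = 0.151 mg.

0.151 mg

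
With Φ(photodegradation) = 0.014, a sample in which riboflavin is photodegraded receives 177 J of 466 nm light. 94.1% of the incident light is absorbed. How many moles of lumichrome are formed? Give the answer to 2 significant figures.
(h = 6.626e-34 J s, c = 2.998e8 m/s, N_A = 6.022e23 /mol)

9.1e-6 mol

Photon energy at 466 nm: hc/λ = (6.626e-34)(2.998e8)/(466e-9) = 4.263e-19 J.
Photons incident: 177 / 4.263e-19 = 4.152e20, i.e. 4.152e20/6.022e23 = 6.895e-4 mol.
Photons absorbed: 0.941 × 6.895e-4 = 6.488e-4 mol.
Product: Φ × n_abs = 0.014 × 6.488e-4 = 9.083e-6 mol.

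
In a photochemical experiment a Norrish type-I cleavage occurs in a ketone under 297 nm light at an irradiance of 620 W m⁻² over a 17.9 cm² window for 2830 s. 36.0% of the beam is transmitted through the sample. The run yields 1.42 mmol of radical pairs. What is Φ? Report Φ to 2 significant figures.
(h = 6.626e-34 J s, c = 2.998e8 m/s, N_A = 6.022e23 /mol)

Product: 1.42 mmol = 0.00142 mol.
Photon energy at 297 nm: hc/λ = (6.626e-34)(2.998e8)/(297e-9) = 6.688e-19 J.
Energy delivered: (620 W m⁻²)(17.9e-4 m²)(2830 s) = 3141 J.
Photons incident: 3141 / 6.688e-19 = 4.696e21, i.e. 4.696e21/6.022e23 = 0.007798 mol.
Fraction absorbed: 1 − 36.0/100 = 0.6400.
Photons absorbed: 0.6400 × 0.007798 = 0.004991 mol.
Φ = 0.00142 mol / 0.004991 mol photons = 0.28.

Φ = 0.28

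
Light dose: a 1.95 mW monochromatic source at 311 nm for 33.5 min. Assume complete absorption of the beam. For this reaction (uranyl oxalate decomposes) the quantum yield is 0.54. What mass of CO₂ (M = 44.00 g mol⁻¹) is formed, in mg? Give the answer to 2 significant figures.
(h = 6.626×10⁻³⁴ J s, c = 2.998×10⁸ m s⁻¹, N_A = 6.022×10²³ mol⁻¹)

0.24 mg

Photon energy at 311 nm: hc/λ = (6.626×10⁻³⁴)(2.998×10⁸)/(311×10⁻⁹) = 6.387×10⁻¹⁹ J.
Energy delivered: (1.95 mW)(2010 s) = 3.919 J.
Photons incident: 3.919 / 6.387×10⁻¹⁹ = 6.136×10¹⁸, i.e. 6.136×10¹⁸/6.022×10²³ = 1.019×10⁻⁵ mol.
Product: Φ × n_abs = 0.54 × 1.019×10⁻⁵ = 5.503×10⁻⁶ mol.
Mass: 5.503×10⁻⁶ × 44.00 = 2.421×10⁻⁴ g = 0.24 mg.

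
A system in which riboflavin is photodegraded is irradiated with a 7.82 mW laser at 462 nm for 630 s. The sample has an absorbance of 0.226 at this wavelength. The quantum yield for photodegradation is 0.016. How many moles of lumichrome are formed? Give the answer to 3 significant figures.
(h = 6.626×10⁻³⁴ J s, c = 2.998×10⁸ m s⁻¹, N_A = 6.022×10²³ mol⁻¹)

1.24×10⁻⁷ mol

Photon energy at 462 nm: hc/λ = (6.626×10⁻³⁴)(2.998×10⁸)/(462×10⁻⁹) = 4.300×10⁻¹⁹ J.
Energy delivered: (7.82 mW)(630 s) = 4.927 J.
Photons incident: 4.927 / 4.300×10⁻¹⁹ = 1.146×10¹⁹, i.e. 1.146×10¹⁹/6.022×10²³ = 1.903×10⁻⁵ mol.
Fraction absorbed: 1 − 10^(−0.226) = 0.4057.
Photons absorbed: 0.4057 × 1.903×10⁻⁵ = 7.720×10⁻⁶ mol.
Product: Φ × n_abs = 0.016 × 7.720×10⁻⁶ = 1.235×10⁻⁷ mol.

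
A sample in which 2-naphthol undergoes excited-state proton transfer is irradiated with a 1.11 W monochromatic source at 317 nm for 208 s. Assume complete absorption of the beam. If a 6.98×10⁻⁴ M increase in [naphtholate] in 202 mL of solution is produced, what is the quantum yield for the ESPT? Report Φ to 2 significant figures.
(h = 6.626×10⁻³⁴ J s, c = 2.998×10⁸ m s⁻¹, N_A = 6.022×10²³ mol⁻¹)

Product: (6.98×10⁻⁴ M)(0.202 L) = 1.410×10⁻⁴ mol.
Photon energy at 317 nm: hc/λ = (6.626×10⁻³⁴)(2.998×10⁸)/(317×10⁻⁹) = 6.266×10⁻¹⁹ J.
Energy delivered: (1.11 W)(208 s) = 230.9 J.
Photons incident: 230.9 / 6.266×10⁻¹⁹ = 3.685×10²⁰, i.e. 3.685×10²⁰/6.022×10²³ = 6.119×10⁻⁴ mol.
Φ = 1.410×10⁻⁴ mol / 6.119×10⁻⁴ mol photons = 0.23.

Φ = 0.23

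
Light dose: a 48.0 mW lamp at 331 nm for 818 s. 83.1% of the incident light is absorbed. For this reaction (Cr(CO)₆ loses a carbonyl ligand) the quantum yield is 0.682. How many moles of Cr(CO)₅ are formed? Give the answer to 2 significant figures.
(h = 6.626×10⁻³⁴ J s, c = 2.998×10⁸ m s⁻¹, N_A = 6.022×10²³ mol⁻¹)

Photon energy at 331 nm: hc/λ = (6.626×10⁻³⁴)(2.998×10⁸)/(331×10⁻⁹) = 6.001×10⁻¹⁹ J.
Energy delivered: (48.0 mW)(818 s) = 39.26 J.
Photons incident: 39.26 / 6.001×10⁻¹⁹ = 6.542×10¹⁹, i.e. 6.542×10¹⁹/6.022×10²³ = 1.086×10⁻⁴ mol.
Photons absorbed: 0.831 × 1.086×10⁻⁴ = 9.025×10⁻⁵ mol.
Product: Φ × n_abs = 0.682 × 9.025×10⁻⁵ = 6.155×10⁻⁵ mol.

6.2×10⁻⁵ mol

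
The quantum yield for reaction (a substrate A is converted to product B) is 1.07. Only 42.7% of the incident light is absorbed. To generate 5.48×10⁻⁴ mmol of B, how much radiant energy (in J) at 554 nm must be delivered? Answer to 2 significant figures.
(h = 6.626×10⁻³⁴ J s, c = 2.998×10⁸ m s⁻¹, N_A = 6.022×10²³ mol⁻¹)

Product: 5.48×10⁻⁴ mmol = 5.48×10⁻⁷ mol.
Photons that must be absorbed: 5.48×10⁻⁷ / 1.07 = 5.121×10⁻⁷ mol.
Incident photons needed: 5.121×10⁻⁷ / 0.427 = 1.199×10⁻⁶ mol.
Photon energy: hc/λ = 3.586×10⁻¹⁹ J; per mole, 2.159×10⁵ J mol⁻¹.
Energy required: 1.199×10⁻⁶ × 2.159×10⁵ = 0.26 J.

0.26 J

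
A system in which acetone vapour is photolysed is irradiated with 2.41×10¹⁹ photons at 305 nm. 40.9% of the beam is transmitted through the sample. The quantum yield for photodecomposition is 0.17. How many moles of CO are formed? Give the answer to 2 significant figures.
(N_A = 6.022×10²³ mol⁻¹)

Moles of photons: 2.41×10¹⁹ / 6.022×10²³ = 4.002×10⁻⁵ mol.
Fraction absorbed: 1 − 40.9/100 = 0.5910.
Photons absorbed: 0.5910 × 4.002×10⁻⁵ = 2.365×10⁻⁵ mol.
Product: Φ × n_abs = 0.17 × 2.365×10⁻⁵ = 4.021×10⁻⁶ mol.

4.0×10⁻⁶ mol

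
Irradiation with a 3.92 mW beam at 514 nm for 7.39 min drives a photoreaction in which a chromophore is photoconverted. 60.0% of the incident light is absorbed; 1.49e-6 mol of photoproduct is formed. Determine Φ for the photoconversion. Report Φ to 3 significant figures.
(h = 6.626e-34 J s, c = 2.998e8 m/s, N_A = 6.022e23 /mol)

Photon energy at 514 nm: hc/λ = (6.626e-34)(2.998e8)/(514e-9) = 3.865e-19 J.
Energy delivered: (3.92 mW)(443.4 s) = 1.738 J.
Photons incident: 1.738 / 3.865e-19 = 4.497e18, i.e. 4.497e18/6.022e23 = 7.468e-6 mol.
Photons absorbed: 0.600 × 7.468e-6 = 4.481e-6 mol.
Φ = 1.49e-6 mol / 4.481e-6 mol photons = 0.333.

Φ = 0.333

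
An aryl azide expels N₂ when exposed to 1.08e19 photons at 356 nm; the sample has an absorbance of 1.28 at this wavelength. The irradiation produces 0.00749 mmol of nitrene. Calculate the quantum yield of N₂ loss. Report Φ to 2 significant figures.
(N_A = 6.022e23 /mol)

Product: 0.00749 mmol = 7.49e-6 mol.
Moles of photons: 1.08e19 / 6.022e23 = 1.793e-5 mol.
Fraction absorbed: 1 − 10^(−1.28) = 0.9475.
Photons absorbed: 0.9475 × 1.793e-5 = 1.699e-5 mol.
Φ = 7.49e-6 mol / 1.699e-5 mol photons = 0.44.

Φ = 0.44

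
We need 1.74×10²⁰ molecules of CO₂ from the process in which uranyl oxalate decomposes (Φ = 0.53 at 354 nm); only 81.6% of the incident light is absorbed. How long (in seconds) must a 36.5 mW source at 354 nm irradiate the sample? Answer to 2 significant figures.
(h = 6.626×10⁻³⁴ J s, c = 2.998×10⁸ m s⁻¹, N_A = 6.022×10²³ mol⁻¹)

t ≈ 6200 s

Product: 1.74×10²⁰ / 6.022×10²³ = 2.889×10⁻⁴ mol.
Photons that must be absorbed: 2.889×10⁻⁴ / 0.53 = 5.451×10⁻⁴ mol.
Incident photons needed: 5.451×10⁻⁴ / 0.816 = 6.680×10⁻⁴ mol.
Photon energy: hc/λ = 5.612×10⁻¹⁹ J; per mole, 3.380×10⁵ J mol⁻¹.
Energy required: 6.680×10⁻⁴ × 3.380×10⁵ = 225.8 J.
Time: 225.8 J / 0.0365 W = 6200 s.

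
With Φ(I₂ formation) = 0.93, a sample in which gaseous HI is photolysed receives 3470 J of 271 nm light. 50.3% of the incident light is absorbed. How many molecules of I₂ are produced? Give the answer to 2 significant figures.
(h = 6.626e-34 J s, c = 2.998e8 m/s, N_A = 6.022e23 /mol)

2.2e21 molecules

Photon energy at 271 nm: hc/λ = (6.626e-34)(2.998e8)/(271e-9) = 7.330e-19 J.
Photons incident: 3470 / 7.330e-19 = 4.734e21, i.e. 4.734e21/6.022e23 = 0.007861 mol.
Photons absorbed: 0.503 × 0.007861 = 0.003954 mol.
Product: Φ × n_abs = 0.93 × 0.003954 = 0.003677 mol.
As a count: 0.003677 × 6.022e23 = 2.2e21.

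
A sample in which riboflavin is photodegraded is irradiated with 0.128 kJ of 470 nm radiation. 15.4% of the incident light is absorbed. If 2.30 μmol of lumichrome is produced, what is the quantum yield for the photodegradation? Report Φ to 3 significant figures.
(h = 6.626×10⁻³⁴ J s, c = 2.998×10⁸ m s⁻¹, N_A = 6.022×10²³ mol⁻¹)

Φ = 0.0297

Product: 2.30 μmol = 2.30×10⁻⁶ mol.
Photon energy at 470 nm: hc/λ = (6.626×10⁻³⁴)(2.998×10⁸)/(470×10⁻⁹) = 4.227×10⁻¹⁹ J.
Incident energy: 0.128 kJ = 128 J.
Photons incident: 128 / 4.227×10⁻¹⁹ = 3.028×10²⁰, i.e. 3.028×10²⁰/6.022×10²³ = 5.028×10⁻⁴ mol.
Photons absorbed: 0.154 × 5.028×10⁻⁴ = 7.743×10⁻⁵ mol.
Φ = 2.30×10⁻⁶ mol / 7.743×10⁻⁵ mol photons = 0.0297.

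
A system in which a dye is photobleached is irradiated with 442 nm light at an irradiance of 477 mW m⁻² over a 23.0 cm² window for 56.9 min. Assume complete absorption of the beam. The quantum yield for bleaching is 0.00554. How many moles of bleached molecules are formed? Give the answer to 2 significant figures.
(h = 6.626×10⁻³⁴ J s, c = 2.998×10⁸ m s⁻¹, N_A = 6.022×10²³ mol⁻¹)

Photon energy at 442 nm: hc/λ = (6.626×10⁻³⁴)(2.998×10⁸)/(442×10⁻⁹) = 4.494×10⁻¹⁹ J.
Energy delivered: (477 mW m⁻²)(23.0×10⁻⁴ m²)(3414 s) = 3.745 J.
Photons incident: 3.745 / 4.494×10⁻¹⁹ = 8.333×10¹⁸, i.e. 8.333×10¹⁸/6.022×10²³ = 1.384×10⁻⁵ mol.
Product: Φ × n_abs = 0.00554 × 1.384×10⁻⁵ = 7.667×10⁻⁸ mol.

7.7×10⁻⁸ mol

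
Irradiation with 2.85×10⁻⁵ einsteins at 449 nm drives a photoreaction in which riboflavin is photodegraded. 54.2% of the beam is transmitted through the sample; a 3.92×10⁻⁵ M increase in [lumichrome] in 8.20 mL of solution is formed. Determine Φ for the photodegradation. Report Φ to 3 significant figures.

Φ = 0.0246

Product: (3.92×10⁻⁵ M)(0.0082 L) = 3.214×10⁻⁷ mol.
Fraction absorbed: 1 − 54.2/100 = 0.4580.
Photons absorbed: 0.4580 × 2.85×10⁻⁵ = 1.305×10⁻⁵ mol.
Φ = 3.214×10⁻⁷ mol / 1.305×10⁻⁵ mol photons = 0.0246.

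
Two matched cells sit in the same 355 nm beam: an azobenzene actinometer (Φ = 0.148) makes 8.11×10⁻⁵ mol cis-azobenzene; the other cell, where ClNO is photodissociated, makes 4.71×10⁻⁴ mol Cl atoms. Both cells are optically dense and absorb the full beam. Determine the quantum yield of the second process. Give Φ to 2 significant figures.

Photons absorbed by the actinometer: 8.11×10⁻⁵ / 0.148 = 5.480×10⁻⁴ mol.
Φ(unknown) = 4.71×10⁻⁴ / 5.480×10⁻⁴ = 0.86.

Φ = 0.86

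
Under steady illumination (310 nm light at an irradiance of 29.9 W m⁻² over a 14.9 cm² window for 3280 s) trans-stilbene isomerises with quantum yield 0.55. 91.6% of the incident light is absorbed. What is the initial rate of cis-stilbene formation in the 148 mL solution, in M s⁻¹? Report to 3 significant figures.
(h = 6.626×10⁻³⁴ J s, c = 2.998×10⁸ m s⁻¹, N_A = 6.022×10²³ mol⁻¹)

Photon energy at 310 nm: hc/λ = (6.626×10⁻³⁴)(2.998×10⁸)/(310×10⁻⁹) = 6.408×10⁻¹⁹ J.
Energy delivered: (29.9 W m⁻²)(14.9×10⁻⁴ m²)(3280 s) = 146.1 J.
Photons incident: 146.1 / 6.408×10⁻¹⁹ = 2.280×10²⁰, i.e. 2.280×10²⁰/6.022×10²³ = 3.786×10⁻⁴ mol.
Photons absorbed: 0.916 × 3.786×10⁻⁴ = 3.468×10⁻⁴ mol.
Product formed: 0.55 × 3.468×10⁻⁴ = 1.907×10⁻⁴ mol.
Rate: 1.907×10⁻⁴ mol / (3280 s × 0.148 L) = 3.93×10⁻⁷ M s⁻¹.

3.93×10⁻⁷ M s⁻¹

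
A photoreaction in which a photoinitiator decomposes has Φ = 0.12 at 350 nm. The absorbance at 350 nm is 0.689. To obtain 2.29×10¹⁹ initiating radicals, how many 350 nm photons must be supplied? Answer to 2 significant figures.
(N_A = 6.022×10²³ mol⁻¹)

Product: 2.29×10¹⁹ / 6.022×10²³ = 3.803×10⁻⁵ mol.
Photons that must be absorbed: 3.803×10⁻⁵ / 0.12 = 3.169×10⁻⁴ mol.
Fraction absorbed: 1 − 10^(−0.689) = 0.7954.
Incident photons needed: 3.169×10⁻⁴ / 0.7954 = 3.984×10⁻⁴ mol.
Photon count: 3.984×10⁻⁴ × 6.022×10²³ = 2.4×10²⁰.

2.4×10²⁰ photons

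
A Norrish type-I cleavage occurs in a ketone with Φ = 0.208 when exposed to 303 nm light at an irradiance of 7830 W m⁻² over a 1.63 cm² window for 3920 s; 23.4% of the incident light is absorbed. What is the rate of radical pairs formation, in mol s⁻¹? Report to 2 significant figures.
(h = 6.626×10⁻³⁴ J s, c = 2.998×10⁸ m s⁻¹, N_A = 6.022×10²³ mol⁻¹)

Photon energy at 303 nm: hc/λ = (6.626×10⁻³⁴)(2.998×10⁸)/(303×10⁻⁹) = 6.556×10⁻¹⁹ J.
Energy delivered: (7830 W m⁻²)(1.63×10⁻⁴ m²)(3920 s) = 5003 J.
Photons incident: 5003 / 6.556×10⁻¹⁹ = 7.631×10²¹, i.e. 7.631×10²¹/6.022×10²³ = 0.01267 mol.
Photons absorbed: 0.234 × 0.01267 = 0.002965 mol.
Product formed: 0.208 × 0.002965 = 6.167×10⁻⁴ mol.
Rate: 6.167×10⁻⁴ / 3920 s = 1.6×10⁻⁷ mol s⁻¹.

1.6×10⁻⁷ mol s⁻¹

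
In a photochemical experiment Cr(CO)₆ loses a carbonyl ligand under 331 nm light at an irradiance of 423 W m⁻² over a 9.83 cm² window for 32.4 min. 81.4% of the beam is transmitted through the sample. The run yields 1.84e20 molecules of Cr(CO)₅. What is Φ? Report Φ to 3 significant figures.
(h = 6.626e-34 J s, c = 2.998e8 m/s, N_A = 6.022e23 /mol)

Φ = 0.734

Product: 1.84e20 / 6.022e23 = 3.055e-4 mol.
Photon energy at 331 nm: hc/λ = (6.626e-34)(2.998e8)/(331e-9) = 6.001e-19 J.
Energy delivered: (423 W m⁻²)(9.83e-4 m²)(1944 s) = 808.3 J.
Photons incident: 808.3 / 6.001e-19 = 1.347e21, i.e. 1.347e21/6.022e23 = 0.002237 mol.
Fraction absorbed: 1 − 81.4/100 = 0.1860.
Photons absorbed: 0.1860 × 0.002237 = 4.161e-4 mol.
Φ = 3.055e-4 mol / 4.161e-4 mol photons = 0.734.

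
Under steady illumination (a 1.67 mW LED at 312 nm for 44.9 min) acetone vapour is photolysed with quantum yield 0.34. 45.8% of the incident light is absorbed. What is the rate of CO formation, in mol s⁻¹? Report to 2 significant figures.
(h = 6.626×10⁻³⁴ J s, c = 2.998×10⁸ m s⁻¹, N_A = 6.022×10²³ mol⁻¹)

Photon energy at 312 nm: hc/λ = (6.626×10⁻³⁴)(2.998×10⁸)/(312×10⁻⁹) = 6.367×10⁻¹⁹ J.
Energy delivered: (1.67 mW)(2694 s) = 4.499 J.
Photons incident: 4.499 / 6.367×10⁻¹⁹ = 7.066×10¹⁸, i.e. 7.066×10¹⁸/6.022×10²³ = 1.173×10⁻⁵ mol.
Photons absorbed: 0.458 × 1.173×10⁻⁵ = 5.372×10⁻⁶ mol.
Product formed: 0.34 × 5.372×10⁻⁶ = 1.826×10⁻⁶ mol.
Rate: 1.826×10⁻⁶ / 2694 s = 6.8×10⁻¹⁰ mol s⁻¹.

6.8×10⁻¹⁰ mol s⁻¹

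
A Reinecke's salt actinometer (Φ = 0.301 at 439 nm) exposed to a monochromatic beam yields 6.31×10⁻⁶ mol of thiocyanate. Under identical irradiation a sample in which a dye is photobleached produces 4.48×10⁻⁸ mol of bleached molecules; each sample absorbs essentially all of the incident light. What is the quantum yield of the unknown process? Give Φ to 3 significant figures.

Photons absorbed by the actinometer: 6.31×10⁻⁶ / 0.301 = 2.096×10⁻⁵ mol.
Φ(unknown) = 4.48×10⁻⁸ / 2.096×10⁻⁵ = 0.00214.

Φ = 0.00214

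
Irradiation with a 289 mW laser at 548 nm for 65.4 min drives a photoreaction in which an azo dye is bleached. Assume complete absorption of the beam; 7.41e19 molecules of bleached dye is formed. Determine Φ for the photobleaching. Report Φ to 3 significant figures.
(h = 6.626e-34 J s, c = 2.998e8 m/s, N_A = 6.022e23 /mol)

Product: 7.41e19 / 6.022e23 = 1.230e-4 mol.
Photon energy at 548 nm: hc/λ = (6.626e-34)(2.998e8)/(548e-9) = 3.625e-19 J.
Energy delivered: (289 mW)(3924 s) = 1134 J.
Photons incident: 1134 / 3.625e-19 = 3.128e21, i.e. 3.128e21/6.022e23 = 0.005194 mol.
Φ = 1.230e-4 mol / 0.005194 mol photons = 0.0237.

Φ = 0.0237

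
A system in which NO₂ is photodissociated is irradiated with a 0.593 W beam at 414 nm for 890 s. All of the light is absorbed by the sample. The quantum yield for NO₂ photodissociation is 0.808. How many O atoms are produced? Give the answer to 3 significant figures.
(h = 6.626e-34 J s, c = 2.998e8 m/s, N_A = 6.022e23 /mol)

Photon energy at 414 nm: hc/λ = (6.626e-34)(2.998e8)/(414e-9) = 4.798e-19 J.
Energy delivered: (0.593 W)(890 s) = 527.8 J.
Photons incident: 527.8 / 4.798e-19 = 1.100e21, i.e. 1.100e21/6.022e23 = 0.001827 mol.
Product: Φ × n_abs = 0.808 × 0.001827 = 0.001476 mol.
As a count: 0.001476 × 6.022e23 = 8.89e20.

8.89e20 atoms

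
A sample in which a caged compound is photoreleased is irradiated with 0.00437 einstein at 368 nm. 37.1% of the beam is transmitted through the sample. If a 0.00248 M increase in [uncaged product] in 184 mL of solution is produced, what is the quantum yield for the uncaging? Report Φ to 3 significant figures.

Φ = 0.166

Product: (0.00248 M)(0.184 L) = 4.563e-4 mol.
Fraction absorbed: 1 − 37.1/100 = 0.6290.
Photons absorbed: 0.6290 × 0.00437 = 0.002749 mol.
Φ = 4.563e-4 mol / 0.002749 mol photons = 0.166.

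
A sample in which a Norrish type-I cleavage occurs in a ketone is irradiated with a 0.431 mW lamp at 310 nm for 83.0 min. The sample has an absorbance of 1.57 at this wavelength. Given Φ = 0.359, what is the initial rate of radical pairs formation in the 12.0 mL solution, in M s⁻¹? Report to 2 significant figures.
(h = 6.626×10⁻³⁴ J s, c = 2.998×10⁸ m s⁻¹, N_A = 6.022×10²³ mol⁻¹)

3.3×10⁻⁸ M s⁻¹

Photon energy at 310 nm: hc/λ = (6.626×10⁻³⁴)(2.998×10⁸)/(310×10⁻⁹) = 6.408×10⁻¹⁹ J.
Energy delivered: (0.431 mW)(4980 s) = 2.146 J.
Photons incident: 2.146 / 6.408×10⁻¹⁹ = 3.349×10¹⁸, i.e. 3.349×10¹⁸/6.022×10²³ = 5.561×10⁻⁶ mol.
Fraction absorbed: 1 − 10^(−1.57) = 0.9731.
Photons absorbed: 0.9731 × 5.561×10⁻⁶ = 5.411×10⁻⁶ mol.
Product formed: 0.359 × 5.411×10⁻⁶ = 1.943×10⁻⁶ mol.
Rate: 1.943×10⁻⁶ mol / (4980 s × 0.012 L) = 3.3×10⁻⁸ M s⁻¹.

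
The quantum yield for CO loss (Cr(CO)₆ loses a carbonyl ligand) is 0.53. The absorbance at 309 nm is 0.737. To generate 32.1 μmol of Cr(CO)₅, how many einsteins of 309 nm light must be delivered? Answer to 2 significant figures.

Product: 32.1 μmol = 3.21×10⁻⁵ mol.
Photons that must be absorbed: 3.21×10⁻⁵ / 0.53 = 6.057×10⁻⁵ mol.
Fraction absorbed: 1 − 10^(−0.737) = 0.8168.
Incident photons needed: 6.057×10⁻⁵ / 0.8168 = 7.416×10⁻⁵ mol.

7.4×10⁻⁵ einstein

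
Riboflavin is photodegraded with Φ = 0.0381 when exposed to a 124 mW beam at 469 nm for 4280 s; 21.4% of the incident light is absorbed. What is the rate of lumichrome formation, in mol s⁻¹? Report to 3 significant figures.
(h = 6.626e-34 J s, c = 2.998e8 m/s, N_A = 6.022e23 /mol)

3.96e-9 mol s⁻¹

Photon energy at 469 nm: hc/λ = (6.626e-34)(2.998e8)/(469e-9) = 4.236e-19 J.
Energy delivered: (124 mW)(4280 s) = 530.7 J.
Photons incident: 530.7 / 4.236e-19 = 1.253e21, i.e. 1.253e21/6.022e23 = 0.002081 mol.
Photons absorbed: 0.214 × 0.002081 = 4.453e-4 mol.
Product formed: 0.0381 × 4.453e-4 = 1.697e-5 mol.
Rate: 1.697e-5 / 4280 s = 3.96e-9 mol s⁻¹.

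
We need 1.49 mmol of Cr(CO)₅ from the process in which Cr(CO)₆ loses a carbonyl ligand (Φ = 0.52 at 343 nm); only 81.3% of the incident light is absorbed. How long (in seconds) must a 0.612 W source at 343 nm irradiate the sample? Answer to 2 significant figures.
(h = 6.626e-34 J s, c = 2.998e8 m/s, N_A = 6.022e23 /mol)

Product: 1.49 mmol = 0.00149 mol.
Photons that must be absorbed: 0.00149 / 0.52 = 0.002865 mol.
Incident photons needed: 0.002865 / 0.813 = 0.003524 mol.
Photon energy: hc/λ = 5.791e-19 J; per mole, 3.487e5 J mol⁻¹.
Energy required: 0.003524 × 3.487e5 = 1229 J.
Time: 1229 J / 0.612 W = 2000 s.

t ≈ 2000 s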